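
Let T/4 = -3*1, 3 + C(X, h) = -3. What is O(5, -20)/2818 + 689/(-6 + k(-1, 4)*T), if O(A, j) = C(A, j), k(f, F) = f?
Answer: 970783/8454 ≈ 114.83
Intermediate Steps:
C(X, h) = -6 (C(X, h) = -3 - 3 = -6)
T = -12 (T = 4*(-3*1) = 4*(-3) = -12)
O(A, j) = -6
O(5, -20)/2818 + 689/(-6 + k(-1, 4)*T) = -6/2818 + 689/(-6 - 1*(-12)) = -6*1/2818 + 689/(-6 + 12) = -3/1409 + 689/6 = 970783/8454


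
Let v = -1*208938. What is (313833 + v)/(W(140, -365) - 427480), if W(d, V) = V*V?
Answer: -2331/6539 ≈ -0.35648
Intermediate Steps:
v = -208938
W(d, V) = V**2
(313833 + v)/(W(140, -365) - 427480) = (313833 - 208938)/((-365)**2 - 427480) = 104895/(133225 - 427480) = 104895/(-294255) = 104895*(-1/294255) = -2331/6539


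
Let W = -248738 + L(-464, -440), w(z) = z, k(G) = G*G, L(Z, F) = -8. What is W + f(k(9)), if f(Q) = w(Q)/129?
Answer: -10696051/43 ≈ -2.4875e+5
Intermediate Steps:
k(G) = G²
W = -248746 (W = -248738 - 8 = -248746)
f(Q) = Q/129
W + f(k(9)) = -248746 + (1/129)*9² = -248746 + (1/129)*81 = -248746 + 27/43 = -10696051/43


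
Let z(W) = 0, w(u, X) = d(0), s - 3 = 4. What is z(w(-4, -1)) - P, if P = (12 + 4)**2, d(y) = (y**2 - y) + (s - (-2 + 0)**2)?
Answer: -256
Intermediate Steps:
s = 7 (s = 3 + 4 = 7)
d(y) = 3 + y**2 - y (d(y) = (y**2 - y) + (7 - (-2 + 0)**2) = (y**2 - y) + (7 - 1*(-2)**2) = (y**2 - y) + (7 - 1*4) = (y**2 - y) + (7 - 4) = (y**2 - y) + 3 = 3 + y**2 - y)
w(u, X) = 3 (w(u, X) = 3 + 0**2 - 1*0 = 3 + 0 + 0 = 3)
P = 256 (P = 16**2 = 256)
z(w(-4, -1)) - P = 0 - 1*256 = 0 - 256 = -256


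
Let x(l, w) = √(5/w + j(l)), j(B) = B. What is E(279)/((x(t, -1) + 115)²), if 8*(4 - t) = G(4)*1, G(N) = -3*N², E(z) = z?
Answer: 279/(115 + √5)² ≈ 0.020299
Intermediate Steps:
t = 10 (t = 4 - (-3*4²)/8 = 4 - (-3*16)/8 = 4 - (-6) = 4 - ⅛*(-48) = 4 + 6 = 10)
x(l, w) = √(l + 5/w) (x(l, w) = √(5/w + l) = √(l + 5/w))
E(279)/((x(t, -1) + 115)²) = 279/((√(10 + 5/(-1)) + 115)²) = 279/((√(10 + 5*(-1)) + 115)²) = 279/((√(10 - 5) + 115)²) = 279/((√5 + 115)²) = 279/((115 + √5)²) = 279/(115 + √5)²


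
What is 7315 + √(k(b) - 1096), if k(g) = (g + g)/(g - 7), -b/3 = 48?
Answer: 7315 + 2*I*√6236602/151 ≈ 7315.0 + 33.077*I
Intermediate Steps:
b = -144 (b = -3*48 = -144)
k(g) = 2*g/(-7 + g) (k(g) = (2*g)/(-7 + g) = 2*g/(-7 + g))
7315 + √(k(b) - 1096) = 7315 + √(2*(-144)/(-7 - 144) - 1096) = 7315 + √(2*(-144)/(-151) - 1096) = 7315 + √(2*(-144)*(-1/151) - 1096) = 7315 + √(288/151 - 1096) = 7315 + √(-165208/151) = 7315 + 2*I*√6236602/151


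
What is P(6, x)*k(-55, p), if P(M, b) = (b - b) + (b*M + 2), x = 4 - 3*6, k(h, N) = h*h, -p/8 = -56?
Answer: -248050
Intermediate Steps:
p = 448 (p = -8*(-56) = 448)
k(h, N) = h²
x = -14 (x = 4 - 18 = -14)
P(M, b) = 2 + M*b (P(M, b) = 0 + (M*b + 2) = 0 + (2 + M*b) = 2 + M*b)
P(6, x)*k(-55, p) = (2 + 6*(-14))*(-55)² = (2 - 84)*3025 = -82*3025 = -248050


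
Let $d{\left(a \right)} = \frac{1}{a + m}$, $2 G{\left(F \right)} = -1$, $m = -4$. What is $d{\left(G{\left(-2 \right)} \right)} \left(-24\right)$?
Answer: $\frac{16}{3} \approx 5.3333$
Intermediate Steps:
$G{\left(F \right)} = - \frac{1}{2}$ ($G{\left(F \right)} = \frac{1}{2} \left(-1\right) = - \frac{1}{2}$)
$d{\left(a \right)} = \frac{1}{-4 + a}$ ($d{\left(a \right)} = \frac{1}{a - 4} = \frac{1}{-4 + a}$)
$d{\left(G{\left(-2 \right)} \right)} \left(-24\right) = \frac{1}{-4 - \frac{1}{2}} \left(-24\right) = \frac{1}{- \frac{9}{2}} \left(-24\right) = \left(- \frac{2}{9}\right) \left(-24\right) = \frac{16}{3}$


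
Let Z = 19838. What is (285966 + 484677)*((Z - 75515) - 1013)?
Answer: -43687751670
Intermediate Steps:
(285966 + 484677)*((Z - 75515) - 1013) = (285966 + 484677)*((19838 - 75515) - 1013) = 770643*(-55677 - 1013) = 770643*(-56690) = -43687751670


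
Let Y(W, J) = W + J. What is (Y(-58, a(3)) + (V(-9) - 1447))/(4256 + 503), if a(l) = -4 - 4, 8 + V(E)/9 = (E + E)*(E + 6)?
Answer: -1099/4759 ≈ -0.23093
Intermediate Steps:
V(E) = -72 + 18*E*(6 + E) (V(E) = -72 + 9*((E + E)*(E + 6)) = -72 + 9*((2*E)*(6 + E)) = -72 + 9*(2*E*(6 + E)) = -72 + 18*E*(6 + E))
a(l) = -8
Y(W, J) = J + W
(Y(-58, a(3)) + (V(-9) - 1447))/(4256 + 503) = ((-8 - 58) + ((-72 + 18*(-9)² + 108*(-9)) - 1447))/(4256 + 503) = (-66 + ((-72 + 18*81 - 972) - 1447))/4759 = (-66 + ((-72 + 1458 - 972) - 1447))*(1/4759) = (-66 + (414 - 1447))*(1/4759) = (-66 - 1033)*(1/4759) = -1099*1/4759 = -1099/4759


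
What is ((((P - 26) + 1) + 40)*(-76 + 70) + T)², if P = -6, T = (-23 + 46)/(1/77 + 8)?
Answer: 995213209/380689 ≈ 2614.2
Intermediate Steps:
T = 1771/617 (T = 23/(1/77 + 8) = 23/(617/77) = 23*(77/617) = 1771/617 ≈ 2.8703)
((((P - 26) + 1) + 40)*(-76 + 70) + T)² = ((((-6 - 26) + 1) + 40)*(-76 + 70) + 1771/617)² = (((-32 + 1) + 40)*(-6) + 1771/617)² = ((-31 + 40)*(-6) + 1771/617)² = (9*(-6) + 1771/617)² = (-54 + 1771/617)² = (-31547/617)² = 995213209/380689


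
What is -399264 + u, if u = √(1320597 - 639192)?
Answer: -399264 + √681405 ≈ -3.9844e+5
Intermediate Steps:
u = √681405 ≈ 825.47
-399264 + u = -399264 + √681405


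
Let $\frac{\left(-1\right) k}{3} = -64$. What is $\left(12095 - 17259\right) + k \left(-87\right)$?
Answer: $-21868$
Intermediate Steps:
$k = 192$ ($k = \left(-3\right) \left(-64\right) = 192$)
$\left(12095 - 17259\right) + k \left(-87\right) = \left(12095 - 17259\right) + 192 \left(-87\right) = -5164 - 16704 = -21868$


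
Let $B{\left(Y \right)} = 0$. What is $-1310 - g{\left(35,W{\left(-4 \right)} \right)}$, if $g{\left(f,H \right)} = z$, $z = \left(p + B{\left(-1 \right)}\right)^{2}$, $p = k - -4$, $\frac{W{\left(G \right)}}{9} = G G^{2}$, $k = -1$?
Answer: $-1319$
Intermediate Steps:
$W{\left(G \right)} = 9 G^{3}$ ($W{\left(G \right)} = 9 G G^{2} = 9 G^{3}$)
$p = 3$ ($p = -1 - -4 = -1 + 4 = 3$)
$z = 9$ ($z = \left(3 + 0\right)^{2} = 3^{2} = 9$)
$g{\left(f,H \right)} = 9$
$-1310 - g{\left(35,W{\left(-4 \right)} \right)} = -1310 - 9 = -1319$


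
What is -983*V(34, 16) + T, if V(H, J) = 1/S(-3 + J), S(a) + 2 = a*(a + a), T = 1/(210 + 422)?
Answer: -77615/26544 ≈ -2.9240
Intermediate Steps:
T = 1/632 ≈ 0.0015823
S(a) = -2 + 2*a² (S(a) = -2 + a*(a + a) = -2 + a*(2*a) = -2 + 2*a²)
V(H, J) = 1/(-2 + 2*(-3 + J)²)
-983*V(34, 16) + T = -983/(2*(-1 + (-3 + 16)²)) + 1/632 = -983/(2*(-1 + 13²)) + 1/632 = -983/(2*(-1 + 169)) + 1/632 = -983/(2*168) + 1/632 = -983*1/336 + 1/632 = -983/336 + 1/632 = -77615/26544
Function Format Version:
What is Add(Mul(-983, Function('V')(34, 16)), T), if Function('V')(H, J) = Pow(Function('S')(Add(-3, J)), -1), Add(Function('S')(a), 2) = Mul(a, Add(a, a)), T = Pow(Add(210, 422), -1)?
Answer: Rational(-77615, 26544) ≈ -2.9240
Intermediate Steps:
T = Rational(1, 632) (T = Pow(632, -1) = Rational(1, 632) ≈ 0.0015823)
Function('S')(a) = Add(-2, Mul(2, Pow(a, 2))) (Function('S')(a) = Add(-2, Mul(a, Add(a, a))) = Add(-2, Mul(a, Mul(2, a))) = Add(-2, Mul(2, Pow(a, 2))))
Function('V')(H, J) = Pow(Add(-2, Mul(2, Pow(Add(-3, J), 2))), -1)
Add(Mul(-983, Function('V')(34, 16)), T) = Add(Mul(-983, Mul(Rational(1, 2), Pow(Add(-1, Pow(Add(-3, 16), 2)), -1))), Rational(1, 632)) = Add(Mul(-983, Mul(Rational(1, 2), Pow(Add(-1, Pow(13, 2)), -1))), Rational(1, 632)) = Add(Mul(-983, Mul(Rational(1, 2), Pow(Add(-1, 169), -1))), Rational(1, 632)) = Add(Mul(-983, Mul(Rational(1, 2), Pow(168, -1))), Rational(1, 632)) = Add(Mul(-983, Mul(Rational(1, 2), Rational(1, 168))), Rational(1, 632)) = Add(Mul(-983, Rational(1, 336)), Rational(1, 632)) = Add(Rational(-983, 336), Rational(1, 632)) = Rational(-77615, 26544)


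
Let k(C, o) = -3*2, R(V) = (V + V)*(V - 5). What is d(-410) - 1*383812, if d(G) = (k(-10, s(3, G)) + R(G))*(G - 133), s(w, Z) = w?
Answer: -185163454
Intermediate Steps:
R(V) = 2*V*(-5 + V) (R(V) = (2*V)*(-5 + V) = 2*V*(-5 + V))
k(C, o) = -6
d(G) = (-133 + G)*(-6 + 2*G*(-5 + G)) (d(G) = (-6 + 2*G*(-5 + G))*(G - 133) = (-6 + 2*G*(-5 + G))*(-133 + G) = (-133 + G)*(-6 + 2*G*(-5 + G)))
d(-410) - 1*383812 = (798 - 276*(-410)² + 2*(-410)³ + 1324*(-410)) - 1*383812 = (798 - 276*168100 + 2*(-68921000) - 542840) - 383812 = (798 - 46395600 - 137842000 - 542840) - 383812 = -184779642 - 383812 = -185163454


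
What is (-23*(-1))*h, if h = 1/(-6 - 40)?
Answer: -½ ≈ -0.50000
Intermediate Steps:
h = -1/46 (h = 1/(-46) = -1/46 ≈ -0.021739)
(-23*(-1))*h = -23*(-1)*(-1/46) = 23*(-1/46) = -½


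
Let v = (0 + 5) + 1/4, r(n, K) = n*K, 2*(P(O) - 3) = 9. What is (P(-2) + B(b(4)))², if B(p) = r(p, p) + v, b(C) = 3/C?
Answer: 45369/256 ≈ 177.22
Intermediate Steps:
P(O) = 15/2 (P(O) = 3 + (½)*9 = 3 + 9/2 = 15/2)
r(n, K) = K*n
v = 21/4 (v = 5 + ¼ = 21/4 ≈ 5.2500)
B(p) = 21/4 + p² (B(p) = p*p + 21/4 = p² + 21/4 = 21/4 + p²)
(P(-2) + B(b(4)))² = (15/2 + (21/4 + (3/4)²))² = (15/2 + (21/4 + (3*(¼))²))² = (15/2 + (21/4 + (¾)²))² = (15/2 + (21/4 + 9/16))² = (15/2 + 93/16)² = (213/16)² = 45369/256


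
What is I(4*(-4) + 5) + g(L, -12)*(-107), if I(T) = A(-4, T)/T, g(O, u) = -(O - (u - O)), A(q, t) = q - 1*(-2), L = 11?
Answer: 40020/11 ≈ 3638.2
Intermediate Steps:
A(q, t) = 2 + q (A(q, t) = q + 2 = 2 + q)
g(O, u) = u - 2*O (g(O, u) = -(O + (O - u)) = -(-u + 2*O) = u - 2*O)
I(T) = -2/T (I(T) = (2 - 4)/T = -2/T)
I(4*(-4) + 5) + g(L, -12)*(-107) = -2/(4*(-4) + 5) + (-12 - 2*11)*(-107) = -2/(-16 + 5) + (-12 - 22)*(-107) = -2/(-11) - 34*(-107) = -2*(-1/11) + 3638 = 2/11 + 3638 = 40020/11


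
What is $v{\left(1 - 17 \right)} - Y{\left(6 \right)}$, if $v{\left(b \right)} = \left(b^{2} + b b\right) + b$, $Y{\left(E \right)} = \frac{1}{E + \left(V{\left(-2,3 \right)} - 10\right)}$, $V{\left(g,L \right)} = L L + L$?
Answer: $\frac{3967}{8} \approx 495.88$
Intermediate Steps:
$V{\left(g,L \right)} = L + L^{2}$ ($V{\left(g,L \right)} = L^{2} + L = L + L^{2}$)
$Y{\left(E \right)} = \frac{1}{2 + E}$ ($Y{\left(E \right)} = \frac{1}{E - \left(10 - 3 \left(1 + 3\right)\right)} = \frac{1}{E + \left(3 \cdot 4 - 10\right)} = \frac{1}{E + \left(12 - 10\right)} = \frac{1}{E + 2} = \frac{1}{2 + E}$)
$v{\left(b \right)} = b + 2 b^{2}$ ($v{\left(b \right)} = \left(b^{2} + b^{2}\right) + b = 2 b^{2} + b = b + 2 b^{2}$)
$v{\left(1 - 17 \right)} - Y{\left(6 \right)} = \left(1 - 17\right) \left(1 + 2 \left(1 - 17\right)\right) - \frac{1}{2 + 6} = \left(1 - 17\right) \left(1 + 2 \left(1 - 17\right)\right) - \frac{1}{8} = - 16 \left(1 + 2 \left(-16\right)\right) - \frac{1}{8} = - 16 \left(1 - 32\right) - \frac{1}{8} = \left(-16\right) \left(-31\right) - \frac{1}{8} = 496 - \frac{1}{8} = \frac{3967}{8}$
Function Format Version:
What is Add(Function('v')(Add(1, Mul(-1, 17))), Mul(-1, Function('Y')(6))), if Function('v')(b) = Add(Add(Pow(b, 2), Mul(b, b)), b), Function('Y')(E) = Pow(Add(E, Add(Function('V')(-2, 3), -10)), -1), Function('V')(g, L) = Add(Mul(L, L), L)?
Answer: Rational(3967, 8) ≈ 495.88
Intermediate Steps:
Function('V')(g, L) = Add(L, Pow(L, 2)) (Function('V')(g, L) = Add(Pow(L, 2), L) = Add(L, Pow(L, 2)))
Function('Y')(E) = Pow(Add(2, E), -1) (Function('Y')(E) = Pow(Add(E, Add(Mul(3, Add(1, 3)), -10)), -1) = Pow(Add(E, Add(Mul(3, 4), -10)), -1) = Pow(Add(E, Add(12, -10)), -1) = Pow(Add(E, 2), -1) = Pow(Add(2, E), -1))
Function('v')(b) = Add(b, Mul(2, Pow(b, 2))) (Function('v')(b) = Add(Add(Pow(b, 2), Pow(b, 2)), b) = Add(Mul(2, Pow(b, 2)), b) = Add(b, Mul(2, Pow(b, 2))))
Add(Function('v')(Add(1, Mul(-1, 17))), Mul(-1, Function('Y')(6))) = Add(Mul(Add(1, Mul(-1, 17)), Add(1, Mul(2, Add(1, Mul(-1, 17))))), Mul(-1, Pow(Add(2, 6), -1))) = Add(Mul(Add(1, -17), Add(1, Mul(2, Add(1, -17)))), Mul(-1, Pow(8, -1))) = Add(Mul(-16, Add(1, Mul(2, -16))), Mul(-1, Rational(1, 8))) = Add(Mul(-16, Add(1, -32)), Rational(-1, 8)) = Add(Mul(-16, -31), Rational(-1, 8)) = Add(496, Rational(-1, 8)) = Rational(3967, 8)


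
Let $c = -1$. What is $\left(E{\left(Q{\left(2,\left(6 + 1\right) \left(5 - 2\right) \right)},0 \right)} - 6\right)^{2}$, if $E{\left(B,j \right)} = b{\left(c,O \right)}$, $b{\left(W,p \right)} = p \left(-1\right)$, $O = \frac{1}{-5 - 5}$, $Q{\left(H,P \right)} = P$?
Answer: $\frac{3481}{100} \approx 34.81$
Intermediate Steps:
$O = - \frac{1}{10}$ ($O = \frac{1}{-10} = - \frac{1}{10} \approx -0.1$)
$b{\left(W,p \right)} = - p$
$E{\left(B,j \right)} = \frac{1}{10}$ ($E{\left(B,j \right)} = \left(-1\right) \left(- \frac{1}{10}\right) = \frac{1}{10}$)
$\left(E{\left(Q{\left(2,\left(6 + 1\right) \left(5 - 2\right) \right)},0 \right)} - 6\right)^{2} = \left(\frac{1}{10} - 6\right)^{2} = \left(- \frac{59}{10}\right)^{2} = \frac{3481}{100}$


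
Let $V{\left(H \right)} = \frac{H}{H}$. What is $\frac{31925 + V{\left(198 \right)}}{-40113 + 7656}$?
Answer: $- \frac{10642}{10819} \approx -0.98364$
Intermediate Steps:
$V{\left(H \right)} = 1$
$\frac{31925 + V{\left(198 \right)}}{-40113 + 7656} = \frac{31925 + 1}{-40113 + 7656} = \frac{31926}{-32457} = 31926 \left(- \frac{1}{32457}\right) = - \frac{10642}{10819}$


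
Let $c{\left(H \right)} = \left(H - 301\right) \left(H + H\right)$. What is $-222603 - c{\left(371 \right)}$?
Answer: $-274543$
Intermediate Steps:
$c{\left(H \right)} = 2 H \left(-301 + H\right)$ ($c{\left(H \right)} = \left(-301 + H\right) 2 H = 2 H \left(-301 + H\right)$)
$-222603 - c{\left(371 \right)} = -222603 - 2 \cdot 371 \left(-301 + 371\right) = -222603 - 2 \cdot 371 \cdot 70 = -222603 - 51940 = -274543$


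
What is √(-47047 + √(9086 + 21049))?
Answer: √(-47047 + 7*√615) ≈ 216.5*I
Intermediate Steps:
√(-47047 + √(9086 + 21049)) = √(-47047 + √30135) = √(-47047 + 7*√615)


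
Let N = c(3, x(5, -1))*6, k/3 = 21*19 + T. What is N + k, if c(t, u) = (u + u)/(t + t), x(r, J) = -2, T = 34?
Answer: 1295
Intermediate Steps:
c(t, u) = u/t (c(t, u) = (2*u)/((2*t)) = (2*u)*(1/(2*t)) = u/t)
k = 1299 (k = 3*(21*19 + 34) = 3*(399 + 34) = 3*433 = 1299)
N = -4 (N = -2/3*6 = -2*⅓*6 = -⅔*6 = -4)
N + k = -4 + 1299 = 1295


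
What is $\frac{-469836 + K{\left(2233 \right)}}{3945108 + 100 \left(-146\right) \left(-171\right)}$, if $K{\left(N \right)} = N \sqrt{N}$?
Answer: $- \frac{39153}{536809} + \frac{319 \sqrt{2233}}{920244} \approx -0.056556$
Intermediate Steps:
$K{\left(N \right)} = N^{\frac{3}{2}}$
$\frac{-469836 + K{\left(2233 \right)}}{3945108 + 100 \left(-146\right) \left(-171\right)} = \frac{-469836 + 2233^{\frac{3}{2}}}{3945108 + 100 \left(-146\right) \left(-171\right)} = \frac{-469836 + 2233 \sqrt{2233}}{3945108 - -2496600} = \frac{-469836 + 2233 \sqrt{2233}}{3945108 + 2496600} = \frac{-469836 + 2233 \sqrt{2233}}{6441708} = \left(-469836 + 2233 \sqrt{2233}\right) \frac{1}{6441708} = - \frac{39153}{536809} + \frac{319 \sqrt{2233}}{920244}$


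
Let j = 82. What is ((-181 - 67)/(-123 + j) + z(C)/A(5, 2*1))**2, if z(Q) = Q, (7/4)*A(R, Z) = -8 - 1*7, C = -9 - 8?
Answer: 390418081/6051600 ≈ 64.515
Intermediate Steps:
C = -17
A(R, Z) = -60/7 (A(R, Z) = 4*(-8 - 1*7)/7 = 4*(-8 - 7)/7 = (4/7)*(-15) = -60/7)
((-181 - 67)/(-123 + j) + z(C)/A(5, 2*1))**2 = ((-181 - 67)/(-123 + 82) - 17/(-60/7))**2 = (-248/(-41) - 17*(-7/60))**2 = (-248*(-1/41) + 119/60)**2 = (248/41 + 119/60)**2 = (19759/2460)**2 = 390418081/6051600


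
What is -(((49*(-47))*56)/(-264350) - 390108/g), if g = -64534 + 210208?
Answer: 7028147114/3209076825 ≈ 2.1901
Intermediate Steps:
g = 145674
-(((49*(-47))*56)/(-264350) - 390108/g) = -(((49*(-47))*56)/(-264350) - 390108/145674) = -(-2303*56*(-1/264350) - 390108*1/145674) = -(-128968*(-1/264350) - 65018/24279) = -(64484/132175 - 65018/24279) = -1*(-7028147114/3209076825) = 7028147114/3209076825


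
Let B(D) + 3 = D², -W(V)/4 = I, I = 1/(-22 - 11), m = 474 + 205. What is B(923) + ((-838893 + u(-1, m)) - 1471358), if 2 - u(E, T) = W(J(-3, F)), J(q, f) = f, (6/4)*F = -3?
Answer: -48124663/33 ≈ -1.4583e+6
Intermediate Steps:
F = -2 (F = (⅔)*(-3) = -2)
m = 679
I = -1/33 (I = 1/(-33) = -1/33 ≈ -0.030303)
W(V) = 4/33 (W(V) = -4*(-1/33) = 4/33)
u(E, T) = 62/33 (u(E, T) = 2 - 1*4/33 = 2 - 4/33 = 62/33)
B(D) = -3 + D²
B(923) + ((-838893 + u(-1, m)) - 1471358) = (-3 + 923²) + ((-838893 + 62/33) - 1471358) = (-3 + 851929) + (-27683407/33 - 1471358) = 851926 - 76238221/33 = -48124663/33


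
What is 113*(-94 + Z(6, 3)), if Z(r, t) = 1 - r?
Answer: -11187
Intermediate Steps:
113*(-94 + Z(6, 3)) = 113*(-94 + (1 - 1*6)) = 113*(-94 + (1 - 6)) = 113*(-94 - 5) = 113*(-99) = -11187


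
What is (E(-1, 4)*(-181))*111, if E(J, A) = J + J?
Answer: 40182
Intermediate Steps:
E(J, A) = 2*J
(E(-1, 4)*(-181))*111 = ((2*(-1))*(-181))*111 = -2*(-181)*111 = 362*111 = 40182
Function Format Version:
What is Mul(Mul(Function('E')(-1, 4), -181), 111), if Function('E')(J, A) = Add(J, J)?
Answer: 40182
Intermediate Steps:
Function('E')(J, A) = Mul(2, J)
Mul(Mul(Function('E')(-1, 4), -181), 111) = Mul(Mul(Mul(2, -1), -181), 111) = Mul(Mul(-2, -181), 111) = Mul(362, 111) = 40182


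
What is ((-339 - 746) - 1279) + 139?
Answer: -2225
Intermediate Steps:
((-339 - 746) - 1279) + 139 = (-1085 - 1279) + 139 = -2364 + 139 = -2225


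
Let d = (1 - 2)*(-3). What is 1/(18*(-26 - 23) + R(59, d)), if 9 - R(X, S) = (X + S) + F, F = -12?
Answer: -1/923 ≈ -0.0010834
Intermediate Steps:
d = 3 (d = -1*(-3) = 3)
R(X, S) = 21 - S - X (R(X, S) = 9 - ((X + S) - 12) = 9 - ((S + X) - 12) = 9 - (-12 + S + X) = 9 + (12 - S - X) = 21 - S - X)
1/(18*(-26 - 23) + R(59, d)) = 1/(18*(-26 - 23) + (21 - 1*3 - 1*59)) = 1/(18*(-49) + (21 - 3 - 59)) = 1/(-882 - 41) = 1/(-923) = -1/923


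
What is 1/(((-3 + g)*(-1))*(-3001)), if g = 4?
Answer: 1/3001 ≈ 0.00033322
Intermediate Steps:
1/(((-3 + g)*(-1))*(-3001)) = 1/(((-3 + 4)*(-1))*(-3001)) = 1/((1*(-1))*(-3001)) = 1/(-1*(-3001)) = 1/3001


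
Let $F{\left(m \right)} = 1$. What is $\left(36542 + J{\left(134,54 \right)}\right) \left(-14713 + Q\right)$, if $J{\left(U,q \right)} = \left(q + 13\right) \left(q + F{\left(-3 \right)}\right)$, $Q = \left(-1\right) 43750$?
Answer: $-2351791101$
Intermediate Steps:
$Q = -43750$
$J{\left(U,q \right)} = \left(1 + q\right) \left(13 + q\right)$ ($J{\left(U,q \right)} = \left(q + 13\right) \left(q + 1\right) = \left(13 + q\right) \left(1 + q\right) = \left(1 + q\right) \left(13 + q\right)$)
$\left(36542 + J{\left(134,54 \right)}\right) \left(-14713 + Q\right) = \left(36542 + \left(13 + 54^{2} + 14 \cdot 54\right)\right) \left(-14713 - 43750\right) = \left(36542 + \left(13 + 2916 + 756\right)\right) \left(-58463\right) = \left(36542 + 3685\right) \left(-58463\right) = 40227 \left(-58463\right) = -2351791101$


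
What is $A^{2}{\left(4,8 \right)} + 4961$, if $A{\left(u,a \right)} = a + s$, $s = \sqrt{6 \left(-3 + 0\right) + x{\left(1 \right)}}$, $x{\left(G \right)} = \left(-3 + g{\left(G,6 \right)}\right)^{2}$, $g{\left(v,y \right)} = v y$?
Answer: $5016 + 48 i \approx 5016.0 + 48.0 i$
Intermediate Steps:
$x{\left(G \right)} = \left(-3 + 6 G\right)^{2}$ ($x{\left(G \right)} = \left(-3 + G 6\right)^{2} = \left(-3 + 6 G\right)^{2}$)
$s = 3 i$ ($s = \sqrt{6 \left(-3 + 0\right) + 9 \left(-1 + 2 \cdot 1\right)^{2}} = \sqrt{6 \left(-3\right) + 9 \left(-1 + 2\right)^{2}} = \sqrt{-18 + 9 \cdot 1^{2}} = \sqrt{-18 + 9 \cdot 1} = \sqrt{-18 + 9} = \sqrt{-9} = 3 i \approx 3.0 i$)
$A{\left(u,a \right)} = a + 3 i$
$A^{2}{\left(4,8 \right)} + 4961 = \left(8 + 3 i\right)^{2} + 4961 = 4961 + \left(8 + 3 i\right)^{2}$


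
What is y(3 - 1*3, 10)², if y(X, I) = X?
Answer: 0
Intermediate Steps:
y(3 - 1*3, 10)² = (3 - 1*3)² = (3 - 3)² = 0² = 0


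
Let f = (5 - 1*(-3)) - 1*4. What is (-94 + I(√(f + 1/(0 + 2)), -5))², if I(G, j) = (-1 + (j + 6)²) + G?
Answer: 17681/2 - 282*√2 ≈ 8441.7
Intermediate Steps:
f = 4 (f = (5 + 3) - 4 = 8 - 4 = 4)
I(G, j) = -1 + G + (6 + j)² (I(G, j) = (-1 + (6 + j)²) + G = -1 + G + (6 + j)²)
(-94 + I(√(f + 1/(0 + 2)), -5))² = (-94 + (-1 + √(4 + 1/(0 + 2)) + (6 - 5)²))² = (-94 + (-1 + √(4 + 1/2) + 1²))² = (-94 + (-1 + √(4 + ½) + 1))² = (-94 + (-1 + √(9/2) + 1))² = (-94 + (-1 + 3*√2/2 + 1))² = (-94 + 3*√2/2)²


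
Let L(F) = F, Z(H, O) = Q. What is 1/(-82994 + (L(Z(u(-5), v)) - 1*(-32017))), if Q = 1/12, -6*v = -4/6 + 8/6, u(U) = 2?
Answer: -12/611723 ≈ -1.9617e-5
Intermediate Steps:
v = -1/9 (v = -(-4/6 + 8/6)/6 = -(-4*1/6 + 8*(1/6))/6 = -(-2/3 + 4/3)/6 = -1/6*2/3 = -1/9 ≈ -0.11111)
Q = 1/12 (Q = 1*(1/12) = 1/12 ≈ 0.083333)
Z(H, O) = 1/12
1/(-82994 + (L(Z(u(-5), v)) - 1*(-32017))) = 1/(-82994 + (1/12 - 1*(-32017))) = 1/(-82994 + (1/12 + 32017)) = 1/(-82994 + 384205/12) = 1/(-611723/12) = -12/611723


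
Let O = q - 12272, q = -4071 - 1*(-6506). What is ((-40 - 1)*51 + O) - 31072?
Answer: -43000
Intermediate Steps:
q = 2435 (q = -4071 + 6506 = 2435)
O = -9837 (O = 2435 - 12272 = -9837)
((-40 - 1)*51 + O) - 31072 = ((-40 - 1)*51 - 9837) - 31072 = (-41*51 - 9837) - 31072 = (-2091 - 9837) - 31072 = -11928 - 31072 = -43000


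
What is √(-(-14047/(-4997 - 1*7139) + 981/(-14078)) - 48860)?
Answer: I*√89140734030966626190/42712652 ≈ 221.05*I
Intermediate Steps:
√(-(-14047/(-4997 - 1*7139) + 981/(-14078)) - 48860) = √(-(-14047/(-4997 - 7139) + 981*(-1/14078)) - 48860) = √(-(-14047/(-12136) - 981/14078) - 48860) = √(-(-14047*(-1/12136) - 981/14078) - 48860) = √(-(14047/12136 - 981/14078) - 48860) = √(-1*92924125/85425304 - 48860) = √(-92924125/85425304 - 48860) = √(-4173973277565/85425304) = I*√89140734030966626190/42712652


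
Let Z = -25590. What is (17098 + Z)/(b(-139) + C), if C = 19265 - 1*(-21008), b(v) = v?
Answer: -4246/20067 ≈ -0.21159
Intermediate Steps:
C = 40273 (C = 19265 + 21008 = 40273)
(17098 + Z)/(b(-139) + C) = (17098 - 25590)/(-139 + 40273) = -8492/40134 = -8492*1/40134 = -4246/20067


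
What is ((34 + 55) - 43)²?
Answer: 2116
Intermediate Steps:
((34 + 55) - 43)² = (89 - 43)² = 46² = 2116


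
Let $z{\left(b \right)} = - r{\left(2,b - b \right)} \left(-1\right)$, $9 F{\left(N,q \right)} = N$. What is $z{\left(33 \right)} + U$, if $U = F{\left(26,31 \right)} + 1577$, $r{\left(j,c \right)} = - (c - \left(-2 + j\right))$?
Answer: $\frac{14219}{9} \approx 1579.9$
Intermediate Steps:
$F{\left(N,q \right)} = \frac{N}{9}$
$r{\left(j,c \right)} = -2 + j - c$ ($r{\left(j,c \right)} = - (2 + c - j) = -2 + j - c$)
$z{\left(b \right)} = 0$ ($z{\left(b \right)} = - (-2 + 2 - \left(b - b\right)) \left(-1\right) = - (-2 + 2 - 0) \left(-1\right) = - (-2 + 2 + 0) \left(-1\right) = \left(-1\right) 0 \left(-1\right) = 0 \left(-1\right) = 0$)
$U = \frac{14219}{9}$ ($U = \frac{1}{9} \cdot 26 + 1577 = \frac{26}{9} + 1577 = \frac{14219}{9} \approx 1579.9$)
$z{\left(33 \right)} + U = 0 + \frac{14219}{9} = \frac{14219}{9}$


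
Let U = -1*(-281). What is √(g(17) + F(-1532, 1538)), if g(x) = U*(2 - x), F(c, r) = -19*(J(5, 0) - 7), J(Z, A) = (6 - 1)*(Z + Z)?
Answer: 2*I*√1258 ≈ 70.937*I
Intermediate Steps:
J(Z, A) = 10*Z (J(Z, A) = 5*(2*Z) = 10*Z)
U = 281
F(c, r) = -817 (F(c, r) = -19*(10*5 - 7) = -19*(50 - 7) = -19*43 = -817)
g(x) = 562 - 281*x (g(x) = 281*(2 - x) = 562 - 281*x)
√(g(17) + F(-1532, 1538)) = √((562 - 281*17) - 817) = √((562 - 4777) - 817) = √(-4215 - 817) = √(-5032) = 2*I*√1258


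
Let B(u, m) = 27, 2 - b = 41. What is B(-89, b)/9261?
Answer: 1/343 ≈ 0.0029155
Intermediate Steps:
b = -39 (b = 2 - 1*41 = 2 - 41 = -39)
B(-89, b)/9261 = 27/9261 = 27*(1/9261) = 1/343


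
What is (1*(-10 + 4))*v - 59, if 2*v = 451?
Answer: -1412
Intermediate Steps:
v = 451/2 (v = (½)*451 = 451/2 ≈ 225.50)
(1*(-10 + 4))*v - 59 = (1*(-10 + 4))*(451/2) - 59 = (1*(-6))*(451/2) - 59 = -6*451/2 - 59 = -1353 - 59 = -1412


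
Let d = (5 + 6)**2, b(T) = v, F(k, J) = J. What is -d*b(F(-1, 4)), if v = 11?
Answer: -1331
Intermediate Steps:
b(T) = 11
d = 121 (d = 11**2 = 121)
-d*b(F(-1, 4)) = -121*11 = -1*1331 = -1331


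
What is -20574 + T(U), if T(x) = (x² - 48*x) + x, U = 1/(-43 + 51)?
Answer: -1317111/64 ≈ -20580.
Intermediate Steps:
U = ⅛ (U = 1/8 = ⅛ ≈ 0.12500)
T(x) = x² - 47*x
-20574 + T(U) = -20574 + (-47 + ⅛)/8 = -20574 + (⅛)*(-375/8) = -20574 - 375/64 = -1317111/64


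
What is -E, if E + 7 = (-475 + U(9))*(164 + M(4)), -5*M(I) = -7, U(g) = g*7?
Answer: 340759/5 ≈ 68152.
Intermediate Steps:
U(g) = 7*g
M(I) = 7/5 (M(I) = -⅕*(-7) = 7/5)
E = -340759/5 (E = -7 + (-475 + 7*9)*(164 + 7/5) = -7 + (-475 + 63)*(827/5) = -7 - 412*827/5 = -7 - 340724/5 = -340759/5 ≈ -68152.)
-E = -1*(-340759/5) = 340759/5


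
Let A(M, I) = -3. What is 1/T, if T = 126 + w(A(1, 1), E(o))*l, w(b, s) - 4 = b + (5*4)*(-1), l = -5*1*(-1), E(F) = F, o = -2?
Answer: 1/31 ≈ 0.032258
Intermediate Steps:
l = 5 (l = -5*(-1) = 5)
w(b, s) = -16 + b (w(b, s) = 4 + (b + (5*4)*(-1)) = 4 + (b + 20*(-1)) = 4 + (b - 20) = 4 + (-20 + b) = -16 + b)
T = 31 (T = 126 + (-16 - 3)*5 = 126 - 19*5 = 126 - 95 = 31)
1/T = 1/31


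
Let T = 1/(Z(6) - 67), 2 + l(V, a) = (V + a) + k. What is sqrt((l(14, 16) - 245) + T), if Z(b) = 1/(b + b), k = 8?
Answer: I*sqrt(134774717)/803 ≈ 14.457*I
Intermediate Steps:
l(V, a) = 6 + V + a (l(V, a) = -2 + ((V + a) + 8) = -2 + (8 + V + a) = 6 + V + a)
Z(b) = 1/(2*b)
T = -12/803 (T = 1/((1/2)/6 - 67) = 1/((1/2)*(1/6) - 67) = 1/(1/12 - 67) = 1/(-803/12) = -12/803 ≈ -0.014944)
sqrt((l(14, 16) - 245) + T) = sqrt(((6 + 14 + 16) - 245) - 12/803) = sqrt((36 - 245) - 12/803) = sqrt(-209 - 12/803) = sqrt(-167839/803) = I*sqrt(134774717)/803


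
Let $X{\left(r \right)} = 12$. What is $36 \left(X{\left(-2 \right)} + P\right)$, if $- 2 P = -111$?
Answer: $2430$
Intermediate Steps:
$P = \frac{111}{2}$ ($P = \left(- \frac{1}{2}\right) \left(-111\right) = \frac{111}{2} \approx 55.5$)
$36 \left(X{\left(-2 \right)} + P\right) = 36 \left(12 + \frac{111}{2}\right) = 36 \cdot \frac{135}{2} = 2430$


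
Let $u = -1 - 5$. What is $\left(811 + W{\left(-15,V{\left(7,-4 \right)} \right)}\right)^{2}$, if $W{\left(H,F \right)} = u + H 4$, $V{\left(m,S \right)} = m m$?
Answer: $555025$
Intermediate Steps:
$V{\left(m,S \right)} = m^{2}$
$u = -6$
$W{\left(H,F \right)} = -6 + 4 H$ ($W{\left(H,F \right)} = -6 + H 4 = -6 + 4 H$)
$\left(811 + W{\left(-15,V{\left(7,-4 \right)} \right)}\right)^{2} = \left(811 + \left(-6 + 4 \left(-15\right)\right)\right)^{2} = \left(811 - 66\right)^{2} = 745^{2} = 555025$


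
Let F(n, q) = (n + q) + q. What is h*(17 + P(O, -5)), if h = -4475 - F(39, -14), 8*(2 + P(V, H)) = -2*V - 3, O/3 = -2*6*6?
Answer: -1231407/4 ≈ -3.0785e+5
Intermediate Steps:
F(n, q) = n + 2*q
O = -216 (O = 3*(-2*6*6) = 3*(-12*6) = 3*(-72) = -216)
P(V, H) = -19/8 - V/4 (P(V, H) = -2 + (-2*V - 3)/8 = -2 + (-3 - 2*V)/8 = -2 + (-3/8 - V/4) = -19/8 - V/4)
h = -4486 (h = -4475 - (39 + 2*(-14)) = -4475 - (39 - 28) = -4475 - 1*11 = -4475 - 11 = -4486)
h*(17 + P(O, -5)) = -4486*(17 + (-19/8 - ¼*(-216))) = -4486*(17 + (-19/8 + 54)) = -4486*(17 + 413/8) = -4486*549/8 = -1231407/4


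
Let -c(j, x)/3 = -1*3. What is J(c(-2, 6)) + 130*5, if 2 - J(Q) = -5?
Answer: 657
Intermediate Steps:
c(j, x) = 9 (c(j, x) = -(-3)*3 = -3*(-3) = 9)
J(Q) = 7 (J(Q) = 2 - 1*(-5) = 2 + 5 = 7)
J(c(-2, 6)) + 130*5 = 7 + 130*5 = 7 + 650 = 657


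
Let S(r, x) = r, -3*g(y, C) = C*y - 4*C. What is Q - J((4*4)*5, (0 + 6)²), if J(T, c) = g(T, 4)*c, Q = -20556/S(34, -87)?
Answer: 51738/17 ≈ 3043.4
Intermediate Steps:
g(y, C) = 4*C/3 - C*y/3 (g(y, C) = -(C*y - 4*C)/3 = -(-4*C + C*y)/3 = 4*C/3 - C*y/3)
Q = -10278/17 (Q = -20556/34 = -20556*1/34 = -10278/17 ≈ -604.59)
J(T, c) = c*(16/3 - 4*T/3) (J(T, c) = ((⅓)*4*(4 - T))*c = (16/3 - 4*T/3)*c = c*(16/3 - 4*T/3))
Q - J((4*4)*5, (0 + 6)²) = -10278/17 - 4*(0 + 6)²*(4 - 4*4*5)/3 = -10278/17 - 4*6²*(4 - 16*5)/3 = -10278/17 - 4*36*(4 - 1*80)/3 = -10278/17 - 4*36*(4 - 80)/3 = -10278/17 - 4*36*(-76)/3 = -10278/17 - 1*(-3648) = -10278/17 + 3648 = 51738/17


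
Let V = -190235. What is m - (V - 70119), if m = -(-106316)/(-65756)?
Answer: 4279932827/16439 ≈ 2.6035e+5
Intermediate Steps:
m = -26579/16439 (m = -(-106316)*(-1)/65756 = -1*26579/16439 = -26579/16439 ≈ -1.6168)
m - (V - 70119) = -26579/16439 - (-190235 - 70119) = -26579/16439 - 1*(-260354) = -26579/16439 + 260354 = 4279932827/16439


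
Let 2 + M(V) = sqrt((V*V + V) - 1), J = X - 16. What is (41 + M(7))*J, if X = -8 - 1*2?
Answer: -1014 - 26*sqrt(55) ≈ -1206.8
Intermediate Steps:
X = -10 (X = -8 - 2 = -10)
J = -26 (J = -10 - 16 = -26)
M(V) = -2 + sqrt(-1 + V + V**2) (M(V) = -2 + sqrt((V*V + V) - 1) = -2 + sqrt((V**2 + V) - 1) = -2 + sqrt((V + V**2) - 1) = -2 + sqrt(-1 + V + V**2))
(41 + M(7))*J = (41 + (-2 + sqrt(-1 + 7 + 7**2)))*(-26) = (41 + (-2 + sqrt(-1 + 7 + 49)))*(-26) = (41 + (-2 + sqrt(55)))*(-26) = (39 + sqrt(55))*(-26) = -1014 - 26*sqrt(55)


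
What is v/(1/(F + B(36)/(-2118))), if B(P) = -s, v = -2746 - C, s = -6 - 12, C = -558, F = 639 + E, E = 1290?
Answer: -1489883592/353 ≈ -4.2206e+6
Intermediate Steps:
F = 1929 (F = 639 + 1290 = 1929)
s = -18
v = -2188 (v = -2746 - 1*(-558) = -2746 + 558 = -2188)
B(P) = 18 (B(P) = -1*(-18) = 18)
v/(1/(F + B(36)/(-2118))) = -2188/(1/(1929 + 18/(-2118))) = -2188/(1/(1929 + 18*(-1/2118))) = -2188/(1/(1929 - 3/353)) = -2188/(1/(680934/353)) = -2188/353/680934 = -2188*680934/353 = -1489883592/353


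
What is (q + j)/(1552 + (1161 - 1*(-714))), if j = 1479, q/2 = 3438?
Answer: 8355/3427 ≈ 2.4380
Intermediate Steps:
q = 6876 (q = 2*3438 = 6876)
(q + j)/(1552 + (1161 - 1*(-714))) = (6876 + 1479)/(1552 + (1161 - 1*(-714))) = 8355/(1552 + (1161 + 714)) = 8355/(1552 + 1875) = 8355/3427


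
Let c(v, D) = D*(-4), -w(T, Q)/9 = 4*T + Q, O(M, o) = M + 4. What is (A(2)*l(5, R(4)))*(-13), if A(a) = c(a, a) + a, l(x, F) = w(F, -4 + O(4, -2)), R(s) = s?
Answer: -14040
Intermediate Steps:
O(M, o) = 4 + M
w(T, Q) = -36*T - 9*Q (w(T, Q) = -9*(4*T + Q) = -9*(Q + 4*T) = -36*T - 9*Q)
l(x, F) = -36 - 36*F (l(x, F) = -36*F - 9*(-4 + (4 + 4)) = -36*F - 9*(-4 + 8) = -36*F - 9*4 = -36*F - 36 = -36 - 36*F)
c(v, D) = -4*D
A(a) = -3*a (A(a) = -4*a + a = -3*a)
(A(2)*l(5, R(4)))*(-13) = ((-3*2)*(-36 - 36*4))*(-13) = -6*(-36 - 144)*(-13) = -6*(-180)*(-13) = 1080*(-13) = -14040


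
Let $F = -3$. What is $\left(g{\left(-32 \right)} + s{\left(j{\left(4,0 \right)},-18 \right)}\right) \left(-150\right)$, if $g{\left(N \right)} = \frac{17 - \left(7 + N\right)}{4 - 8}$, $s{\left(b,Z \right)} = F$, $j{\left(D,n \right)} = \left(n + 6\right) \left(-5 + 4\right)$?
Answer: $2025$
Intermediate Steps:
$j{\left(D,n \right)} = -6 - n$ ($j{\left(D,n \right)} = \left(6 + n\right) \left(-1\right) = -6 - n$)
$s{\left(b,Z \right)} = -3$
$g{\left(N \right)} = - \frac{5}{2} + \frac{N}{4}$ ($g{\left(N \right)} = \frac{10 - N}{-4} = \left(10 - N\right) \left(- \frac{1}{4}\right) = - \frac{5}{2} + \frac{N}{4}$)
$\left(g{\left(-32 \right)} + s{\left(j{\left(4,0 \right)},-18 \right)}\right) \left(-150\right) = \left(\left(- \frac{5}{2} + \frac{1}{4} \left(-32\right)\right) - 3\right) \left(-150\right) = \left(\left(- \frac{5}{2} - 8\right) - 3\right) \left(-150\right) = \left(- \frac{21}{2} - 3\right) \left(-150\right) = \left(- \frac{27}{2}\right) \left(-150\right) = 2025$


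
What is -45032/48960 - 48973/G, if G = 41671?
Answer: -534280819/255026520 ≈ -2.0950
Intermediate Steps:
-45032/48960 - 48973/G = -45032/48960 - 48973/41671 = -45032*1/48960 - 48973*1/41671 = -5629/6120 - 48973/41671 = -534280819/255026520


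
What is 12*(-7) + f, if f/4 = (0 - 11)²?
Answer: 400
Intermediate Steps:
f = 484 (f = 4*(0 - 11)² = 4*(-11)² = 4*121 = 484)
12*(-7) + f = 12*(-7) + 484 = -84 + 484 = 400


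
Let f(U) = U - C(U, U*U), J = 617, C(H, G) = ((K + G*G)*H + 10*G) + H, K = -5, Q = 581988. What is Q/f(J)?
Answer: -290994/44709091293331 ≈ -6.5086e-9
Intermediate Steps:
C(H, G) = H + 10*G + H*(-5 + G²) (C(H, G) = ((-5 + G*G)*H + 10*G) + H = ((-5 + G²)*H + 10*G) + H = (H*(-5 + G²) + 10*G) + H = (10*G + H*(-5 + G²)) + H = H + 10*G + H*(-5 + G²))
f(U) = -U⁵ - 10*U² + 5*U (f(U) = U - (-4*U + 10*(U*U) + U*(U*U)²) = U - (-4*U + 10*U² + U*(U²)²) = U - (-4*U + 10*U² + U*U⁴) = U - (-4*U + 10*U² + U⁵) = U - (U⁵ - 4*U + 10*U²) = U + (-U⁵ - 10*U² + 4*U) = -U⁵ - 10*U² + 5*U)
Q/f(J) = 581988/((617*(5 - 1*617⁴ - 10*617))) = 581988/((617*(5 - 1*144924114721 - 6170))) = 581988/((617*(5 - 144924114721 - 6170))) = 581988/((617*(-144924120886))) = 581988/(-89418182586662) = 581988*(-1/89418182586662) = -290994/44709091293331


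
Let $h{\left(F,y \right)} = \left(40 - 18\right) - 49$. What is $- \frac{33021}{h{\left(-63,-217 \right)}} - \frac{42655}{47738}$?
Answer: $\frac{58340919}{47738} \approx 1222.1$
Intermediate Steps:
$h{\left(F,y \right)} = -27$ ($h{\left(F,y \right)} = 22 - 49 = -27$)
$- \frac{33021}{h{\left(-63,-217 \right)}} - \frac{42655}{47738} = - \frac{33021}{-27} - \frac{42655}{47738} = \left(-33021\right) \left(- \frac{1}{27}\right) - \frac{42655}{47738} = 1223 - \frac{42655}{47738} = \frac{58340919}{47738}$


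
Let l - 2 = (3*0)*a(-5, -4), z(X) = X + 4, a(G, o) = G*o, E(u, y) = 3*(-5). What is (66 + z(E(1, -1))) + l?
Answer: 57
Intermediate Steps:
E(u, y) = -15
z(X) = 4 + X
l = 2 (l = 2 + (3*0)*(-5*(-4)) = 2 + 0*20 = 2 + 0 = 2)
(66 + z(E(1, -1))) + l = (66 + (4 - 15)) + 2 = (66 - 11) + 2 = 55 + 2 = 57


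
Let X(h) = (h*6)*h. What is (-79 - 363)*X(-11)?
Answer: -320892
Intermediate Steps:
X(h) = 6*h² (X(h) = (6*h)*h = 6*h²)
(-79 - 363)*X(-11) = (-79 - 363)*(6*(-11)²) = -2652*121 = -442*726 = -320892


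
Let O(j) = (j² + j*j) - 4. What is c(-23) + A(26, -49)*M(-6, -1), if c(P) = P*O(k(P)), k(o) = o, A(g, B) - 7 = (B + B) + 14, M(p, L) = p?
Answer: -23780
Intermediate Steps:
A(g, B) = 21 + 2*B (A(g, B) = 7 + ((B + B) + 14) = 7 + (2*B + 14) = 7 + (14 + 2*B) = 21 + 2*B)
O(j) = -4 + 2*j² (O(j) = (j² + j²) - 4 = 2*j² - 4 = -4 + 2*j²)
c(P) = P*(-4 + 2*P²)
c(-23) + A(26, -49)*M(-6, -1) = 2*(-23)*(-2 + (-23)²) + (21 + 2*(-49))*(-6) = 2*(-23)*(-2 + 529) + (21 - 98)*(-6) = 2*(-23)*527 - 77*(-6) = -24242 + 462 = -23780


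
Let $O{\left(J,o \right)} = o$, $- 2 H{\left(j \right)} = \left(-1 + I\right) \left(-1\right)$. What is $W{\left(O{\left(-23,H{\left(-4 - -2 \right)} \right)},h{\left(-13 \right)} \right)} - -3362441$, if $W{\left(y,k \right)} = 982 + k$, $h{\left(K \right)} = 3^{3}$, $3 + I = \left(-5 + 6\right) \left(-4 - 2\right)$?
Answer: $3363450$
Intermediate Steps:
$I = -9$ ($I = -3 + \left(-5 + 6\right) \left(-4 - 2\right) = -3 + 1 \left(-6\right) = -3 - 6 = -9$)
$H{\left(j \right)} = -5$ ($H{\left(j \right)} = - \frac{\left(-1 - 9\right) \left(-1\right)}{2} = - \frac{\left(-10\right) \left(-1\right)}{2} = \left(- \frac{1}{2}\right) 10 = -5$)
$h{\left(K \right)} = 27$
$W{\left(O{\left(-23,H{\left(-4 - -2 \right)} \right)},h{\left(-13 \right)} \right)} - -3362441 = \left(982 + 27\right) - -3362441 = 1009 + 3362441 = 3363450$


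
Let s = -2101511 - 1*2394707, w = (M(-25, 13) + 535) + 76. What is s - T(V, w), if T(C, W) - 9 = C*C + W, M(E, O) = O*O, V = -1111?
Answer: -5731328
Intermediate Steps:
M(E, O) = O²
w = 780 (w = (13² + 535) + 76 = (169 + 535) + 76 = 704 + 76 = 780)
s = -4496218 (s = -2101511 - 2394707 = -4496218)
T(C, W) = 9 + W + C² (T(C, W) = 9 + (C*C + W) = 9 + (C² + W) = 9 + (W + C²) = 9 + W + C²)
s - T(V, w) = -4496218 - (9 + 780 + (-1111)²) = -4496218 - (9 + 780 + 1234321) = -4496218 - 1*1235110 = -4496218 - 1235110 = -5731328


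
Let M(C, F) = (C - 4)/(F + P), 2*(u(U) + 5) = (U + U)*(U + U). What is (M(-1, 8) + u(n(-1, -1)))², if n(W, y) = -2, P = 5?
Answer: 1156/169 ≈ 6.8402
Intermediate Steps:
u(U) = -5 + 2*U² (u(U) = -5 + ((U + U)*(U + U))/2 = -5 + ((2*U)*(2*U))/2 = -5 + (4*U²)/2 = -5 + 2*U²)
M(C, F) = (-4 + C)/(5 + F) (M(C, F) = (C - 4)/(F + 5) = (-4 + C)/(5 + F))
(M(-1, 8) + u(n(-1, -1)))² = ((-4 - 1)/(5 + 8) + (-5 + 2*(-2)²))² = (-5/13 + (-5 + 2*4))² = ((1/13)*(-5) + (-5 + 8))² = (-5/13 + 3)² = (34/13)² = 1156/169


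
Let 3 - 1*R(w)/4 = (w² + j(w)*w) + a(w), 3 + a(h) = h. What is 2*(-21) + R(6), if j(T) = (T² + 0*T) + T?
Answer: -1194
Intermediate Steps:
a(h) = -3 + h
j(T) = T + T² (j(T) = (T² + 0) + T = T² + T = T + T²)
R(w) = 24 - 4*w - 4*w² - 4*w²*(1 + w) (R(w) = 12 - 4*((w² + (w*(1 + w))*w) + (-3 + w)) = 12 - 4*((w² + w²*(1 + w)) + (-3 + w)) = 12 - 4*(-3 + w + w² + w²*(1 + w)) = 12 + (12 - 4*w - 4*w² - 4*w²*(1 + w)) = 24 - 4*w - 4*w² - 4*w²*(1 + w))
2*(-21) + R(6) = 2*(-21) + (24 - 8*6² - 4*6 - 4*6³) = -42 + (24 - 8*36 - 24 - 4*216) = -42 + (24 - 288 - 24 - 864) = -42 - 1152 = -1194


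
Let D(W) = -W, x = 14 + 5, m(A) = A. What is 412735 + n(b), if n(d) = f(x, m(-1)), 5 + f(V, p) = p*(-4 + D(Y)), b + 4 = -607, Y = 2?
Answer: 412736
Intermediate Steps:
b = -611 (b = -4 - 607 = -611)
x = 19
f(V, p) = -5 - 6*p (f(V, p) = -5 + p*(-4 - 1*2) = -5 + p*(-4 - 2) = -5 + p*(-6) = -5 - 6*p)
n(d) = 1 (n(d) = -5 - 6*(-1) = -5 + 6 = 1)
412735 + n(b) = 412735 + 1 = 412736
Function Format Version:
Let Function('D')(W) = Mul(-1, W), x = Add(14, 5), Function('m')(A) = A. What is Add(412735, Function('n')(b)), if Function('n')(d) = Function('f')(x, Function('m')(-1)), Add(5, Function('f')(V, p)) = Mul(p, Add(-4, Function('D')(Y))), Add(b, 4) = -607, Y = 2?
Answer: 412736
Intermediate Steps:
b = -611 (b = Add(-4, -607) = -611)
x = 19
Function('f')(V, p) = Add(-5, Mul(-6, p)) (Function('f')(V, p) = Add(-5, Mul(p, Add(-4, Mul(-1, 2)))) = Add(-5, Mul(p, Add(-4, -2))) = Add(-5, Mul(p, -6)) = Add(-5, Mul(-6, p)))
Function('n')(d) = 1 (Function('n')(d) = Add(-5, Mul(-6, -1)) = Add(-5, 6) = 1)
Add(412735, Function('n')(b)) = Add(412735, 1) = 412736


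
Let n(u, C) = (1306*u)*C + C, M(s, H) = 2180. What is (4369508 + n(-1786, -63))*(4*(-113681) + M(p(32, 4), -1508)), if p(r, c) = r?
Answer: -68478031722432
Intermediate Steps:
n(u, C) = C + 1306*C*u (n(u, C) = 1306*C*u + C = C + 1306*C*u)
(4369508 + n(-1786, -63))*(4*(-113681) + M(p(32, 4), -1508)) = (4369508 - 63*(1 + 1306*(-1786)))*(4*(-113681) + 2180) = (4369508 - 63*(1 - 2332516))*(-454724 + 2180) = (4369508 - 63*(-2332515))*(-452544) = (4369508 + 146948445)*(-452544) = 151317953*(-452544) = -68478031722432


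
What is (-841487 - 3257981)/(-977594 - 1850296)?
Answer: 2049734/1413945 ≈ 1.4497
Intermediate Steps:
(-841487 - 3257981)/(-977594 - 1850296) = -4099468/(-2827890) = -4099468*(-1/2827890) = 2049734/1413945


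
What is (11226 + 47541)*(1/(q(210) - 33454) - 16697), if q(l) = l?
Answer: -32620096579923/33244 ≈ -9.8123e+8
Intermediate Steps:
(11226 + 47541)*(1/(q(210) - 33454) - 16697) = (11226 + 47541)*(1/(210 - 33454) - 16697) = 58767*(1/(-33244) - 16697) = 58767*(-1/33244 - 16697) = 58767*(-555075069/33244) = -32620096579923/33244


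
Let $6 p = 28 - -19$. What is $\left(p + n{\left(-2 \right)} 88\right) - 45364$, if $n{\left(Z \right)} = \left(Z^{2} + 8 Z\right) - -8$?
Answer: $- \frac{274249}{6} \approx -45708.0$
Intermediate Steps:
$p = \frac{47}{6}$ ($p = \frac{28 - -19}{6} = \frac{28 + 19}{6} = \frac{1}{6} \cdot 47 = \frac{47}{6} \approx 7.8333$)
$n{\left(Z \right)} = 8 + Z^{2} + 8 Z$ ($n{\left(Z \right)} = \left(Z^{2} + 8 Z\right) + 8 = 8 + Z^{2} + 8 Z$)
$\left(p + n{\left(-2 \right)} 88\right) - 45364 = \left(\frac{47}{6} + \left(8 + \left(-2\right)^{2} + 8 \left(-2\right)\right) 88\right) - 45364 = \left(\frac{47}{6} + \left(8 + 4 - 16\right) 88\right) - 45364 = \left(\frac{47}{6} - 352\right) - 45364 = - \frac{2065}{6} - 45364 = - \frac{274249}{6}$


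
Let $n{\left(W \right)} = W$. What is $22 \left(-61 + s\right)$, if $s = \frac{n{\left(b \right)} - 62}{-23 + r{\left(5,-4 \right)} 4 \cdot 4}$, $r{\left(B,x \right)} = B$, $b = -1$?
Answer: $- \frac{25960}{19} \approx -1366.3$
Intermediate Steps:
$s = - \frac{21}{19}$ ($s = \frac{-1 - 62}{-23 + 5 \cdot 4 \cdot 4} = - \frac{63}{-23 + 20 \cdot 4} = - \frac{63}{-23 + 80} = - \frac{63}{57} = \left(-63\right) \frac{1}{57} = - \frac{21}{19} \approx -1.1053$)
$22 \left(-61 + s\right) = 22 \left(-61 - \frac{21}{19}\right) = 22 \left(- \frac{1180}{19}\right) = - \frac{25960}{19}$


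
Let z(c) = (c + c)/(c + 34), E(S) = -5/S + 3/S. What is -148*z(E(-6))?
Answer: -296/103 ≈ -2.8738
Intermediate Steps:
E(S) = -2/S
z(c) = 2*c/(34 + c) (z(c) = (2*c)/(34 + c) = 2*c/(34 + c))
-148*z(E(-6)) = -296*(-2/(-6))/(34 - 2/(-6)) = -296*(-2*(-⅙))/(34 - 2*(-⅙)) = -296/(3*(34 + ⅓)) = -296/(3*103/3) = -296*3/(3*103) = -148*2/103 = -296/103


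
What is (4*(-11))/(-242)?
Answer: 2/11 ≈ 0.18182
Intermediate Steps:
(4*(-11))/(-242) = -44*(-1/242) = 2/11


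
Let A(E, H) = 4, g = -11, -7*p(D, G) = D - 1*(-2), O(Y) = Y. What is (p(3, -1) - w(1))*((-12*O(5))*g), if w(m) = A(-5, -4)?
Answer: -21780/7 ≈ -3111.4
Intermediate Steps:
p(D, G) = -2/7 - D/7 (p(D, G) = -(D - 1*(-2))/7 = -(D + 2)/7 = -(2 + D)/7 = -2/7 - D/7)
w(m) = 4
(p(3, -1) - w(1))*((-12*O(5))*g) = ((-2/7 - 1/7*3) - 1*4)*(-12*5*(-11)) = ((-2/7 - 3/7) - 4)*(-60*(-11)) = (-5/7 - 4)*660 = -33/7*660 = -21780/7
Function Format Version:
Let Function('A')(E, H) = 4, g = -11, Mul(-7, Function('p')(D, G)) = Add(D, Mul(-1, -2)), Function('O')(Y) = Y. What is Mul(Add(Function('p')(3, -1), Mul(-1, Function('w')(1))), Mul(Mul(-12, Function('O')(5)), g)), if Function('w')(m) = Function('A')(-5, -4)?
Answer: Rational(-21780, 7) ≈ -3111.4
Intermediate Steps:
Function('p')(D, G) = Add(Rational(-2, 7), Mul(Rational(-1, 7), D)) (Function('p')(D, G) = Mul(Rational(-1, 7), Add(D, Mul(-1, -2))) = Mul(Rational(-1, 7), Add(D, 2)) = Mul(Rational(-1, 7), Add(2, D)) = Add(Rational(-2, 7), Mul(Rational(-1, 7), D)))
Function('w')(m) = 4
Mul(Add(Function('p')(3, -1), Mul(-1, Function('w')(1))), Mul(Mul(-12, Function('O')(5)), g)) = Mul(Add(Add(Rational(-2, 7), Mul(Rational(-1, 7), 3)), Mul(-1, 4)), Mul(Mul(-12, 5), -11)) = Mul(Add(Add(Rational(-2, 7), Rational(-3, 7)), -4), Mul(-60, -11)) = Mul(Add(Rational(-5, 7), -4), 660) = Mul(Rational(-33, 7), 660) = Rational(-21780, 7)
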